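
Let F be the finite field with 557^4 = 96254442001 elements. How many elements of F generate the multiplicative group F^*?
There are φ(96254442000) = 22892544000 primitive elements

F_q^* is cyclic of order q - 1 = 96254442000. A cyclic group of order m has exactly φ(m) generators. Here m = 96254442000 = 2^4 · 3^2 · 5^3 · 17 · 31 · 73 · 139, so the number of primitive elements is φ(96254442000) = 22892544000.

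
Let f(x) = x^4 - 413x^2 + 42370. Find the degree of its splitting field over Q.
[K : Q] = 4

Solving the quadratic in x^2: x^2 = (413 ± √(413^2 - 4·42370))/2 = (413 ± √1089)/2 = (413 ± 33)/2, giving x^2 = 223 or x^2 = 190. So f(x) = (x^2 - 223)(x^2 - 190) and the roots of f are ±√223, ±√190. Hence the splitting field is K = Q(√223, √190). Since 223 and 190 are distinct squarefree integers > 1, their product 42370 is not a perfect square, so √190 ∉ Q(√223). By the tower law [K:Q] = [Q(√223,√190):Q(√223)] · [Q(√223):Q] = 2 · 2 = 4.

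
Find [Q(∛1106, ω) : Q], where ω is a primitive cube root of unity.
[Q(∛1106, ω) : Q] = 6

[Q(∛1106):Q] = 3 (min poly x^3 - 1106, irreducible since 1106 is not a perfect cube). [Q(ω):Q] = 2 (min poly x^2 + x + 1). Since Q(∛1106) ⊂ R and ω ∉ R, we have ω ∉ Q(∛1106), so x^2 + x + 1 remains irreducible over Q(∛1106) and [Q(∛1106, ω) : Q(∛1106)] = 2. By the tower law, [Q(∛1106, ω) : Q] = 3 · 2 = 6. (In fact Q(∛1106, ω) is the splitting field of x^3 - 1106 over Q.)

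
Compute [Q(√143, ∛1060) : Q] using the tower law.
[Q(√143, ∛1060) : Q] = 6

Let L = Q(√143, ∛1060). Since Q(√143) ⊂ L and [Q(√143):Q] = 2, the tower law gives 2 | [L:Q]. Likewise Q(∛1060) ⊂ L with [Q(∛1060):Q] = 3 (because 1060 is not a perfect cube), so 3 | [L:Q]. As gcd(2,3) = 1, [L:Q] is divisible by 6. Conversely L is generated over Q by √143 and ∛1060, so [L:Q] ≤ 2·3 = 6. Therefore [Q(√143, ∛1060) : Q] = 6.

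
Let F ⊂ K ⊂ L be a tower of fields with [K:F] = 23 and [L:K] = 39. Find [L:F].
[L:F] = 897

The tower law says that for any tower of field extensions F ⊂ K ⊂ L with finite degrees, [L:F] = [L:K] · [K:F]. Here this gives [L:F] = 39 · 23 = 897.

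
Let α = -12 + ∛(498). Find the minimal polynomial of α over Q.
m_α(x) = x^3 + 36x^2 + 432x + 1230

Set β = α + 12 = ∛(498), so β^3 = 498. Then (α + 12)^3 - 498 = 0, i.e. α is a root of g(x) = (x + 12)^3 - 498 = x^3 + 36x^2 + 432x + 1230. Since g(x) = h(x + 12) where h(x) = x^3 - 498, and h is irreducible over Q (because 498 is not a perfect cube, so h has no rational root, and a monic cubic with no rational root is irreducible), g is also irreducible (irreducibility is preserved under the substitution x → x + 12). Hence m_α(x) = x^3 + 36x^2 + 432x + 1230.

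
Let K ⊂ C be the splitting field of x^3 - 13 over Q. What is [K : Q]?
[K : Q] = 6

The roots of x^3 - 13 are ∛13, ω∛13, ω^2∛13 where ω = e^(2πi/3) is a primitive cube root of unity, so K = Q(∛13, ω). Now [Q(∛13):Q] = 3 (since 13 is not a perfect cube, x^3 - 13 is irreducible) and [Q(ω):Q] = 2. Both 2 and 3 divide [K:Q], and [K:Q] ≤ 3·2 = 6, so [K:Q] = 6. (Equivalently: Q(∛13) ⊂ R but ω ∉ R, so [K : Q(∛13)] = 2.)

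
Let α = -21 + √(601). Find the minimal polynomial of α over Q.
m_α(x) = x^2 + 42x - 160

From α + 21 = √(601), squaring gives (α + 21)^2 = 601, i.e. α^2 + 42α + 441 = 601, so α^2 + 42α - 160 = 0. The discriminant of x^2 + 42x - 160 is (42)^2 - 4·(-160) = 1764 + 640 = 2404, and 4·(601) is not a perfect square in Q since 601 is squarefree and ≠ 1. Hence x^2 + 42x - 160 is irreducible over Q and is the minimal polynomial of α.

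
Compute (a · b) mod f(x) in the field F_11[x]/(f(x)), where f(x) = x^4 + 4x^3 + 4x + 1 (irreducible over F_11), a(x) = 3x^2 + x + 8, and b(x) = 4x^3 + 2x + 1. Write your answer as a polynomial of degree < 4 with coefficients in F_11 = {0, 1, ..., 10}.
a · b ≡ 5x^3 + x^2 + 5x + 8 (mod f(x))

Multiply in F_11[x]: a(x)·b(x) = (3x^2 + x + 8)·(4x^3 + 2x + 1) = x^5 + 4x^4 + 5x^3 + 5x^2 + 6x + 8. This has degree ≥ 4, so divide by f(x) over F_11: x^5 + 4x^4 + 5x^3 + 5x^2 + 6x + 8 = (x)·(x^4 + 4x^3 + 4x + 1) + (5x^3 + x^2 + 5x + 8). Hence a·b ≡ 5x^3 + x^2 + 5x + 8 (mod f). (F_11[x]/(f) is a field with 11^4 = 14641 elements since f is irreducible of degree 4.)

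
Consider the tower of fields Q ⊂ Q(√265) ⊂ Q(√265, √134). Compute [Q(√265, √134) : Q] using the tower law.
[Q(√265, √134) : Q] = 4

[Q(√265):Q] = 2 (min poly x^2 - 265, irreducible since 265 is squarefree > 1). For the top step, suppose √134 ∈ Q(√265), say √134 = c + d√265 with c, d ∈ Q. Squaring: 134 = c^2 + 265d^2 + 2cd√265. Since √265 ∉ Q this forces 2cd = 0. If d = 0 then √134 = c ∈ Q, contradicting 134 squarefree > 1. If c = 0 then 134 = 265d^2, so 265·134 = (265d)^2 is a perfect square in Q — but 265·134 = 35510 is not a perfect square (since 265 and 134 are distinct squarefree integers). Contradiction. Hence √134 ∉ Q(√265), so x^2 - 134 stays irreducible over Q(√265) and [Q(√265, √134) : Q(√265)] = 2. By the tower law, [Q(√265, √134) : Q] = 2 · 2 = 4.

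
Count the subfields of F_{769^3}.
F_{769^3} has 2 subfields

The subfields of F_{p^n} are exactly the fields F_{p^d} for d | n (each is the fixed field of the unique index-d subgroup of Gal(F_{p^n}/F_p) ≅ Z/nZ). The divisors of n = 3 are {1, 3}, giving 2 subfields: F_{769^1}, F_{769^3}.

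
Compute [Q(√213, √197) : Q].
[Q(√213, √197) : Q] = 4

[Q(√213):Q] = 2 (min poly x^2 - 213, irreducible since 213 is squarefree > 1). For the top step, suppose √197 ∈ Q(√213), say √197 = c + d√213 with c, d ∈ Q. Squaring: 197 = c^2 + 213d^2 + 2cd√213. Since √213 ∉ Q this forces 2cd = 0. If d = 0 then √197 = c ∈ Q, contradicting 197 squarefree > 1. If c = 0 then 197 = 213d^2, so 213·197 = (213d)^2 is a perfect square in Q — but 213·197 = 41961 is not a perfect square (since 213 and 197 are distinct squarefree integers). Contradiction. Hence √197 ∉ Q(√213), so x^2 - 197 stays irreducible over Q(√213) and [Q(√213, √197) : Q(√213)] = 2. By the tower law, [Q(√213, √197) : Q] = 2 · 2 = 4.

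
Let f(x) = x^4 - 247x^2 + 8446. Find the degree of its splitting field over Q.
[K : Q] = 4

Solving the quadratic in x^2: x^2 = (247 ± √(247^2 - 4·8446))/2 = (247 ± √27225)/2 = (247 ± 165)/2, giving x^2 = 206 or x^2 = 41. So f(x) = (x^2 - 206)(x^2 - 41) and the roots of f are ±√206, ±√41. Hence the splitting field is K = Q(√206, √41). Since 206 and 41 are distinct squarefree integers > 1, their product 8446 is not a perfect square, so √41 ∉ Q(√206). By the tower law [K:Q] = [Q(√206,√41):Q(√206)] · [Q(√206):Q] = 2 · 2 = 4.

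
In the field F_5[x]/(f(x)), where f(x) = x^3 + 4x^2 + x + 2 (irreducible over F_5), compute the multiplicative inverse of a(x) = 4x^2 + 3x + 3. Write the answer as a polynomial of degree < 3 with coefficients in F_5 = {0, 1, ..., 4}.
a(x)^(-1) ≡ 2x + 4 (mod f(x))

Since f is irreducible over F_5, F_5[x]/(f) is a field and a(x) ≠ 0 has an inverse. Apply the extended Euclidean algorithm to f(x) and a(x) in F_5[x]: f(x) = (4x + 3)·a(x) + (3). The last nonzero remainder is the constant 3 = gcd(f, a) in F_5. Back-substituting through the division chain expresses 3 = s(x)·a(x) + t(x)·f(x) with s(x) ≡ x + 2 (mod f), so (x + 2)·a(x) ≡ 3 (mod f). Multiplying by 3^(-1) ≡ 2 in F_5 gives a(x)^(-1) ≡ 2·(x + 2) ≡ 2x + 4 (mod f). Check: (4x^2 + 3x + 3)·(2x + 4) = 3x^3 + 2x^2 + 3x + 2 ≡ 1 (mod x^3 + 4x^2 + x + 2).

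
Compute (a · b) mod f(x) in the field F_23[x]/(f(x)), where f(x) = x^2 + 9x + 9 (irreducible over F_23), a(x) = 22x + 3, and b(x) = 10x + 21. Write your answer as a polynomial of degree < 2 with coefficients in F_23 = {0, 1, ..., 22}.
a · b ≡ 7x + 15 (mod f(x))

Multiply in F_23[x]: a(x)·b(x) = (22x + 3)·(10x + 21) = 13x^2 + 9x + 17. This has degree ≥ 2, so divide by f(x) over F_23: 13x^2 + 9x + 17 = (13)·(x^2 + 9x + 9) + (7x + 15). Hence a·b ≡ 7x + 15 (mod f). (F_23[x]/(f) is a field with 23^2 = 529 elements since f is irreducible of degree 2.)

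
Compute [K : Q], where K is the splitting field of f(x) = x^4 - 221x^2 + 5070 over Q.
[K : Q] = 4

Solving the quadratic in x^2: x^2 = (221 ± √(221^2 - 4·5070))/2 = (221 ± √28561)/2 = (221 ± 169)/2, giving x^2 = 195 or x^2 = 26. So f(x) = (x^2 - 195)(x^2 - 26) and the roots of f are ±√195, ±√26. Hence the splitting field is K = Q(√195, √26). Since 195 and 26 are distinct squarefree integers > 1, their product 5070 is not a perfect square, so √26 ∉ Q(√195). By the tower law [K:Q] = [Q(√195,√26):Q(√195)] · [Q(√195):Q] = 2 · 2 = 4.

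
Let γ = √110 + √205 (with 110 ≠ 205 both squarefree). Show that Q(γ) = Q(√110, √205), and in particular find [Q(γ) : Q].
[Q(γ) : Q] = 4 (equivalently, Q(γ) = Q(√110, √205))

Obviously Q(γ) ⊆ Q(√110, √205), and [Q(√110, √205):Q] = 4 (since 110, 205 are distinct squarefree integers > 1 with 22550 not a perfect square). To show equality we compute the minimal polynomial of γ. From γ = √110 + √205: γ^2 = 110 + 2√(22550) + 205 = 315 + 2√(22550), so γ^2 - 315 = 2√(22550); squaring, (γ^2 - 315)^2 = 4·22550, i.e. γ^4 - 630γ^2 + 99225 - 90200 = 0, i.e. γ^4 - 630γ^2 + 9025 = 0. So γ is a root of x^4 - 630x^2 + 9025. This polynomial is irreducible over Q: it has no rational root (each ±√110 ± √205 is irrational), and any factorization into two quadratics over Q would force √(22550) ∈ Q (pairing opposite roots) or √110, √205 ∈ Q (other pairings), all impossible. Hence [Q(γ):Q] = 4 = [Q(√110, √205):Q], so Q(γ) = Q(√110, √205).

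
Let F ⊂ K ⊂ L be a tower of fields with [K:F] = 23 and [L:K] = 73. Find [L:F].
[L:F] = 1679

The tower law says that for any tower of field extensions F ⊂ K ⊂ L with finite degrees, [L:F] = [L:K] · [K:F]. Here this gives [L:F] = 73 · 23 = 1679.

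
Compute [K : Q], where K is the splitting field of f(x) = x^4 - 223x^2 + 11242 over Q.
[K : Q] = 4

Solving the quadratic in x^2: x^2 = (223 ± √(223^2 - 4·11242))/2 = (223 ± √4761)/2 = (223 ± 69)/2, giving x^2 = 77 or x^2 = 146. So f(x) = (x^2 - 77)(x^2 - 146) and the roots of f are ±√77, ±√146. Hence the splitting field is K = Q(√77, √146). Since 77 and 146 are distinct squarefree integers > 1, their product 11242 is not a perfect square, so √146 ∉ Q(√77). By the tower law [K:Q] = [Q(√77,√146):Q(√77)] · [Q(√77):Q] = 2 · 2 = 4.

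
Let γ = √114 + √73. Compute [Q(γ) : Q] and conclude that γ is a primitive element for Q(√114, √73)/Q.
[Q(γ) : Q] = 4 (equivalently, Q(γ) = Q(√114, √73))

Obviously Q(γ) ⊆ Q(√114, √73), and [Q(√114, √73):Q] = 4 (since 114, 73 are distinct squarefree integers > 1 with 8322 not a perfect square). To show equality we compute the minimal polynomial of γ. From γ = √114 + √73: γ^2 = 114 + 2√(8322) + 73 = 187 + 2√(8322), so γ^2 - 187 = 2√(8322); squaring, (γ^2 - 187)^2 = 4·8322, i.e. γ^4 - 374γ^2 + 34969 - 33288 = 0, i.e. γ^4 - 374γ^2 + 1681 = 0. So γ is a root of x^4 - 374x^2 + 1681. This polynomial is irreducible over Q: it has no rational root (each ±√114 ± √73 is irrational), and any factorization into two quadratics over Q would force √(8322) ∈ Q (pairing opposite roots) or √114, √73 ∈ Q (other pairings), all impossible. Hence [Q(γ):Q] = 4 = [Q(√114, √73):Q], so Q(γ) = Q(√114, √73).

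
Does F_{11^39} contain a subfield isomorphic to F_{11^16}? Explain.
No: F_{11^16} is not a subfield of F_{11^39}

F_{p^m} embeds in F_{p^n} iff m | n. Here 16 ∤ 39 (since 39 = 2·16 + 7 with remainder 7 ≠ 0), so F_{11^16} is not a subfield of F_{11^39}. Equivalently: if it were, the tower law would give 16 = [F_{11^16}:F_11] dividing [F_{11^39}:F_11] = 39, contradiction.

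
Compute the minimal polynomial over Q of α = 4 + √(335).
m_α(x) = x^2 - 8x - 319

From α - 4 = √(335), squaring gives (α - 4)^2 = 335, i.e. α^2 - 8α + 16 = 335, so α^2 - 8α - 319 = 0. The discriminant of x^2 - 8x - 319 is (-8)^2 - 4·(-319) = 64 + 1276 = 1340, and 4·(335) is not a perfect square in Q since 335 is squarefree and ≠ 1. Hence x^2 - 8x - 319 is irreducible over Q and is the minimal polynomial of α.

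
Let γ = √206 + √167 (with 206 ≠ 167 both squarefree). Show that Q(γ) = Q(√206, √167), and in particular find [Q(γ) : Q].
[Q(γ) : Q] = 4 (equivalently, Q(γ) = Q(√206, √167))

Obviously Q(γ) ⊆ Q(√206, √167), and [Q(√206, √167):Q] = 4 (since 206, 167 are distinct squarefree integers > 1 with 34402 not a perfect square). To show equality we compute the minimal polynomial of γ. From γ = √206 + √167: γ^2 = 206 + 2√(34402) + 167 = 373 + 2√(34402), so γ^2 - 373 = 2√(34402); squaring, (γ^2 - 373)^2 = 4·34402, i.e. γ^4 - 746γ^2 + 139129 - 137608 = 0, i.e. γ^4 - 746γ^2 + 1521 = 0. So γ is a root of x^4 - 746x^2 + 1521. This polynomial is irreducible over Q: it has no rational root (each ±√206 ± √167 is irrational), and any factorization into two quadratics over Q would force √(34402) ∈ Q (pairing opposite roots) or √206, √167 ∈ Q (other pairings), all impossible. Hence [Q(γ):Q] = 4 = [Q(√206, √167):Q], so Q(γ) = Q(√206, √167).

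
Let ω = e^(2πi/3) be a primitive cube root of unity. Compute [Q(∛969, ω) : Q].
[Q(∛969, ω) : Q] = 6

[Q(∛969):Q] = 3 (min poly x^3 - 969, irreducible since 969 is not a perfect cube). [Q(ω):Q] = 2 (min poly x^2 + x + 1). Since Q(∛969) ⊂ R and ω ∉ R, we have ω ∉ Q(∛969), so x^2 + x + 1 remains irreducible over Q(∛969) and [Q(∛969, ω) : Q(∛969)] = 2. By the tower law, [Q(∛969, ω) : Q] = 3 · 2 = 6. (In fact Q(∛969, ω) is the splitting field of x^3 - 969 over Q.)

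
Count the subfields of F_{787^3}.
F_{787^3} has 2 subfields

The subfields of F_{p^n} are exactly the fields F_{p^d} for d | n (each is the fixed field of the unique index-d subgroup of Gal(F_{p^n}/F_p) ≅ Z/nZ). The divisors of n = 3 are {1, 3}, giving 2 subfields: F_{787^1}, F_{787^3}.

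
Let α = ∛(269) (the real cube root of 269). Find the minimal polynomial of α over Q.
m_α(x) = x^3 - 269

α satisfies α^3 = 269, so x^3 - 269 annihilates α. By the rational root test, a rational root p/q (in lowest terms) of x^3 - 269 would satisfy p^3 = 269 q^3, forcing q = 1 and p^3 = 269; but 269 is not a perfect cube, contradiction. A monic cubic over Q with no rational root is irreducible (any nontrivial factorization would include a linear factor). Hence x^3 - 269 is the minimal polynomial of α, and in particular [Q(α):Q] = 3.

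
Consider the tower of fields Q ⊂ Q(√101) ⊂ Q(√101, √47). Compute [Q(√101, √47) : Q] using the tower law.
[Q(√101, √47) : Q] = 4

[Q(√101):Q] = 2 (min poly x^2 - 101, irreducible since 101 is squarefree > 1). For the top step, suppose √47 ∈ Q(√101), say √47 = c + d√101 with c, d ∈ Q. Squaring: 47 = c^2 + 101d^2 + 2cd√101. Since √101 ∉ Q this forces 2cd = 0. If d = 0 then √47 = c ∈ Q, contradicting 47 squarefree > 1. If c = 0 then 47 = 101d^2, so 101·47 = (101d)^2 is a perfect square in Q — but 101·47 = 4747 is not a perfect square (since 101 and 47 are distinct squarefree integers). Contradiction. Hence √47 ∉ Q(√101), so x^2 - 47 stays irreducible over Q(√101) and [Q(√101, √47) : Q(√101)] = 2. By the tower law, [Q(√101, √47) : Q] = 2 · 2 = 4.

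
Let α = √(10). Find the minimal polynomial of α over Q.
m_α(x) = x^2 - 10

α satisfies α^2 - 10 = 0, so x^2 - 10 annihilates α. Since d = 10 is squarefree and ≠ 1, it is not a perfect square in Q, so x^2 - 10 has no rational root and is therefore irreducible over Q (a degree-2 polynomial over a field is irreducible iff it has no root). Hence m_α(x) = x^2 - 10.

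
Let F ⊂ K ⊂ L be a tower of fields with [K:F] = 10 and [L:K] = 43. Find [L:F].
[L:F] = 430

The tower law says that for any tower of field extensions F ⊂ K ⊂ L with finite degrees, [L:F] = [L:K] · [K:F]. Here this gives [L:F] = 43 · 10 = 430.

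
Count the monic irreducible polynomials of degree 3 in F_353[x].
There are 14662208 monic irreducible polynomials of degree 3 over F_353

Each element of F_{353^3} that lies in no proper subfield is a root of exactly one monic irreducible of degree 3 over F_353, and each such polynomial has 3 distinct roots in F_{353^3}. By Möbius inversion the count is N_353(3) = (1/3) Σ_{d|3} μ(3/d) · 353^d = (1/3)(μ(3)·353^1 + μ(1)·353^3) = 43986624/3 = 14662208.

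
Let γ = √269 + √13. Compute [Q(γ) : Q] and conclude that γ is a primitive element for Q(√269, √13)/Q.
[Q(γ) : Q] = 4 (equivalently, Q(γ) = Q(√269, √13))

Obviously Q(γ) ⊆ Q(√269, √13), and [Q(√269, √13):Q] = 4 (since 269, 13 are distinct squarefree integers > 1 with 3497 not a perfect square). To show equality we compute the minimal polynomial of γ. From γ = √269 + √13: γ^2 = 269 + 2√(3497) + 13 = 282 + 2√(3497), so γ^2 - 282 = 2√(3497); squaring, (γ^2 - 282)^2 = 4·3497, i.e. γ^4 - 564γ^2 + 79524 - 13988 = 0, i.e. γ^4 - 564γ^2 + 65536 = 0. So γ is a root of x^4 - 564x^2 + 65536. This polynomial is irreducible over Q: it has no rational root (each ±√269 ± √13 is irrational), and any factorization into two quadratics over Q would force √(3497) ∈ Q (pairing opposite roots) or √269, √13 ∈ Q (other pairings), all impossible. Hence [Q(γ):Q] = 4 = [Q(√269, √13):Q], so Q(γ) = Q(√269, √13).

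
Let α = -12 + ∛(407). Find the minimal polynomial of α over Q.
m_α(x) = x^3 + 36x^2 + 432x + 1321

Set β = α + 12 = ∛(407), so β^3 = 407. Then (α + 12)^3 - 407 = 0, i.e. α is a root of g(x) = (x + 12)^3 - 407 = x^3 + 36x^2 + 432x + 1321. Since g(x) = h(x + 12) where h(x) = x^3 - 407, and h is irreducible over Q (because 407 is not a perfect cube, so h has no rational root, and a monic cubic with no rational root is irreducible), g is also irreducible (irreducibility is preserved under the substitution x → x + 12). Hence m_α(x) = x^3 + 36x^2 + 432x + 1321.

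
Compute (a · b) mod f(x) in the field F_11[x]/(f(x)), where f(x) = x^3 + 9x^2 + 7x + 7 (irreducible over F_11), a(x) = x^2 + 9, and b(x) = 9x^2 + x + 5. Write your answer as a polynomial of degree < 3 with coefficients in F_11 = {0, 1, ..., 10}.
a · b ≡ 6x^2 (mod f(x))

Multiply in F_11[x]: a(x)·b(x) = (x^2 + 9)·(9x^2 + x + 5) = 9x^4 + x^3 + 9x^2 + 9x + 1. This has degree ≥ 3, so divide by f(x) over F_11: 9x^4 + x^3 + 9x^2 + 9x + 1 = (9x + 8)·(x^3 + 9x^2 + 7x + 7) + (6x^2). Hence a·b ≡ 6x^2 (mod f). (F_11[x]/(f) is a field with 11^3 = 1331 elements since f is irreducible of degree 3.)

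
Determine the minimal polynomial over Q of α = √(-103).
m_α(x) = x^2 + 103

α satisfies α^2 + 103 = 0, so x^2 + 103 annihilates α. Since d = -103 is squarefree and ≠ 1, it is not a perfect square in Q, so x^2 + 103 has no rational root and is therefore irreducible over Q (a degree-2 polynomial over a field is irreducible iff it has no root). Hence m_α(x) = x^2 + 103.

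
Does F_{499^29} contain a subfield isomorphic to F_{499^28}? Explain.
No: F_{499^28} is not a subfield of F_{499^29}

F_{p^m} embeds in F_{p^n} iff m | n. Here 28 ∤ 29 (since 29 = 1·28 + 1 with remainder 1 ≠ 0), so F_{499^28} is not a subfield of F_{499^29}. Equivalently: if it were, the tower law would give 28 = [F_{499^28}:F_499] dividing [F_{499^29}:F_499] = 29, contradiction.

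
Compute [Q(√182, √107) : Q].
[Q(√182, √107) : Q] = 4

[Q(√182):Q] = 2 (min poly x^2 - 182, irreducible since 182 is squarefree > 1). For the top step, suppose √107 ∈ Q(√182), say √107 = c + d√182 with c, d ∈ Q. Squaring: 107 = c^2 + 182d^2 + 2cd√182. Since √182 ∉ Q this forces 2cd = 0. If d = 0 then √107 = c ∈ Q, contradicting 107 squarefree > 1. If c = 0 then 107 = 182d^2, so 182·107 = (182d)^2 is a perfect square in Q — but 182·107 = 19474 is not a perfect square (since 182 and 107 are distinct squarefree integers). Contradiction. Hence √107 ∉ Q(√182), so x^2 - 107 stays irreducible over Q(√182) and [Q(√182, √107) : Q(√182)] = 2. By the tower law, [Q(√182, √107) : Q] = 2 · 2 = 4.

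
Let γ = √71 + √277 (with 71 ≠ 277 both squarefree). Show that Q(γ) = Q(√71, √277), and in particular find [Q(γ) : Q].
[Q(γ) : Q] = 4 (equivalently, Q(γ) = Q(√71, √277))

Obviously Q(γ) ⊆ Q(√71, √277), and [Q(√71, √277):Q] = 4 (since 71, 277 are distinct squarefree integers > 1 with 19667 not a perfect square). To show equality we compute the minimal polynomial of γ. From γ = √71 + √277: γ^2 = 71 + 2√(19667) + 277 = 348 + 2√(19667), so γ^2 - 348 = 2√(19667); squaring, (γ^2 - 348)^2 = 4·19667, i.e. γ^4 - 696γ^2 + 121104 - 78668 = 0, i.e. γ^4 - 696γ^2 + 42436 = 0. So γ is a root of x^4 - 696x^2 + 42436. This polynomial is irreducible over Q: it has no rational root (each ±√71 ± √277 is irrational), and any factorization into two quadratics over Q would force √(19667) ∈ Q (pairing opposite roots) or √71, √277 ∈ Q (other pairings), all impossible. Hence [Q(γ):Q] = 4 = [Q(√71, √277):Q], so Q(γ) = Q(√71, √277).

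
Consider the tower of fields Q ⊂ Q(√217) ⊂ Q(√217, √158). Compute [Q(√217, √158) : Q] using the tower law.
[Q(√217, √158) : Q] = 4

[Q(√217):Q] = 2 (min poly x^2 - 217, irreducible since 217 is squarefree > 1). For the top step, suppose √158 ∈ Q(√217), say √158 = c + d√217 with c, d ∈ Q. Squaring: 158 = c^2 + 217d^2 + 2cd√217. Since √217 ∉ Q this forces 2cd = 0. If d = 0 then √158 = c ∈ Q, contradicting 158 squarefree > 1. If c = 0 then 158 = 217d^2, so 217·158 = (217d)^2 is a perfect square in Q — but 217·158 = 34286 is not a perfect square (since 217 and 158 are distinct squarefree integers). Contradiction. Hence √158 ∉ Q(√217), so x^2 - 158 stays irreducible over Q(√217) and [Q(√217, √158) : Q(√217)] = 2. By the tower law, [Q(√217, √158) : Q] = 2 · 2 = 4.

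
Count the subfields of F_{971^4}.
F_{971^4} has 3 subfields

The subfields of F_{p^n} are exactly the fields F_{p^d} for d | n (each is the fixed field of the unique index-d subgroup of Gal(F_{p^n}/F_p) ≅ Z/nZ). The divisors of n = 4 are {1, 2, 4}, giving 3 subfields: F_{971^1}, F_{971^2}, F_{971^4}.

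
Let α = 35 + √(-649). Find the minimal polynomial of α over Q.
m_α(x) = x^2 - 70x + 1874

From α - 35 = √(-649), squaring gives (α - 35)^2 = -649, i.e. α^2 - 70α + 1225 = -649, so α^2 - 70α + 1874 = 0. The discriminant of x^2 - 70x + 1874 is (-70)^2 - 4·(1874) = 4900 - 7496 = -2596, and 4·(-649) is not a perfect square in Q since -649 is squarefree and ≠ 1. Hence x^2 - 70x + 1874 is irreducible over Q and is the minimal polynomial of α.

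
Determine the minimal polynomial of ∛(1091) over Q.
m_α(x) = x^3 - 1091

α satisfies α^3 = 1091, so x^3 - 1091 annihilates α. By the rational root test, a rational root p/q (in lowest terms) of x^3 - 1091 would satisfy p^3 = 1091 q^3, forcing q = 1 and p^3 = 1091; but 1091 is not a perfect cube, contradiction. A monic cubic over Q with no rational root is irreducible (any nontrivial factorization would include a linear factor). Hence x^3 - 1091 is the minimal polynomial of α, and in particular [Q(α):Q] = 3.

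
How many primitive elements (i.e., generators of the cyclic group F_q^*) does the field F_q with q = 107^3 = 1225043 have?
There are φ(1225042) = 471744 primitive elements

F_q^* is cyclic of order q - 1 = 1225042. A cyclic group of order m has exactly φ(m) generators. Here m = 1225042 = 2 · 7 · 13 · 53 · 127, so the number of primitive elements is φ(1225042) = 471744.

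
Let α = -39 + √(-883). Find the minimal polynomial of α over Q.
m_α(x) = x^2 + 78x + 2404

From α + 39 = √(-883), squaring gives (α + 39)^2 = -883, i.e. α^2 + 78α + 1521 = -883, so α^2 + 78α + 2404 = 0. The discriminant of x^2 + 78x + 2404 is (78)^2 - 4·(2404) = 6084 - 9616 = -3532, and 4·(-883) is not a perfect square in Q since -883 is squarefree and ≠ 1. Hence x^2 + 78x + 2404 is irreducible over Q and is the minimal polynomial of α.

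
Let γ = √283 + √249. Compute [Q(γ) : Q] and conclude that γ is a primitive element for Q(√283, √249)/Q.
[Q(γ) : Q] = 4 (equivalently, Q(γ) = Q(√283, √249))

Obviously Q(γ) ⊆ Q(√283, √249), and [Q(√283, √249):Q] = 4 (since 283, 249 are distinct squarefree integers > 1 with 70467 not a perfect square). To show equality we compute the minimal polynomial of γ. From γ = √283 + √249: γ^2 = 283 + 2√(70467) + 249 = 532 + 2√(70467), so γ^2 - 532 = 2√(70467); squaring, (γ^2 - 532)^2 = 4·70467, i.e. γ^4 - 1064γ^2 + 283024 - 281868 = 0, i.e. γ^4 - 1064γ^2 + 1156 = 0. So γ is a root of x^4 - 1064x^2 + 1156. This polynomial is irreducible over Q: it has no rational root (each ±√283 ± √249 is irrational), and any factorization into two quadratics over Q would force √(70467) ∈ Q (pairing opposite roots) or √283, √249 ∈ Q (other pairings), all impossible. Hence [Q(γ):Q] = 4 = [Q(√283, √249):Q], so Q(γ) = Q(√283, √249).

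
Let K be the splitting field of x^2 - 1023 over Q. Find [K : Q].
[K : Q] = 2

f(x) = x^2 - 1023 factors as (x - √1023)(x + √1023). The splitting field is K = Q(√1023). Since 1023 is squarefree and > 1, it is not a perfect square, so x^2 - 1023 is irreducible over Q and [Q(√1023) : Q] = 2. Hence [K : Q] = 2.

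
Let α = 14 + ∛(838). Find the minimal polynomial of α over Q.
m_α(x) = x^3 - 42x^2 + 588x - 3582

Set β = α - 14 = ∛(838), so β^3 = 838. Then (α - 14)^3 - 838 = 0, i.e. α is a root of g(x) = (x - 14)^3 - 838 = x^3 - 42x^2 + 588x - 3582. Since g(x) = h(x - 14) where h(x) = x^3 - 838, and h is irreducible over Q (because 838 is not a perfect cube, so h has no rational root, and a monic cubic with no rational root is irreducible), g is also irreducible (irreducibility is preserved under the substitution x → x - 14). Hence m_α(x) = x^3 - 42x^2 + 588x - 3582.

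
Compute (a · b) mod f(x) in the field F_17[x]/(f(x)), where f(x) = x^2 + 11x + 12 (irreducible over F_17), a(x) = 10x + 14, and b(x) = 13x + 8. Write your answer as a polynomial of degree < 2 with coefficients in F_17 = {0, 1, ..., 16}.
a · b ≡ 5x + 14 (mod f(x))

Multiply in F_17[x]: a(x)·b(x) = (10x + 14)·(13x + 8) = 11x^2 + 7x + 10. This has degree ≥ 2, so divide by f(x) over F_17: 11x^2 + 7x + 10 = (11)·(x^2 + 11x + 12) + (5x + 14). Hence a·b ≡ 5x + 14 (mod f). (F_17[x]/(f) is a field with 17^2 = 289 elements since f is irreducible of degree 2.)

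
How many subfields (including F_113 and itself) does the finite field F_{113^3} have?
F_{113^3} has 2 subfields

The subfields of F_{p^n} are exactly the fields F_{p^d} for d | n (each is the fixed field of the unique index-d subgroup of Gal(F_{p^n}/F_p) ≅ Z/nZ). The divisors of n = 3 are {1, 3}, giving 2 subfields: F_{113^1}, F_{113^3}.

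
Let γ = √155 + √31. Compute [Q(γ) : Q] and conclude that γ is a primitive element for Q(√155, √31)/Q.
[Q(γ) : Q] = 4 (equivalently, Q(γ) = Q(√155, √31))

Obviously Q(γ) ⊆ Q(√155, √31), and [Q(√155, √31):Q] = 4 (since 155, 31 are distinct squarefree integers > 1 with 4805 not a perfect square). To show equality we compute the minimal polynomial of γ. From γ = √155 + √31: γ^2 = 155 + 2√(4805) + 31 = 186 + 2√(4805), so γ^2 - 186 = 2√(4805); squaring, (γ^2 - 186)^2 = 4·4805, i.e. γ^4 - 372γ^2 + 34596 - 19220 = 0, i.e. γ^4 - 372γ^2 + 15376 = 0. So γ is a root of x^4 - 372x^2 + 15376. This polynomial is irreducible over Q: it has no rational root (each ±√155 ± √31 is irrational), and any factorization into two quadratics over Q would force √(4805) ∈ Q (pairing opposite roots) or √155, √31 ∈ Q (other pairings), all impossible. Hence [Q(γ):Q] = 4 = [Q(√155, √31):Q], so Q(γ) = Q(√155, √31).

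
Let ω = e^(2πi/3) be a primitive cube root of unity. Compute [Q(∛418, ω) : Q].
[Q(∛418, ω) : Q] = 6

[Q(∛418):Q] = 3 (min poly x^3 - 418, irreducible since 418 is not a perfect cube). [Q(ω):Q] = 2 (min poly x^2 + x + 1). Since Q(∛418) ⊂ R and ω ∉ R, we have ω ∉ Q(∛418), so x^2 + x + 1 remains irreducible over Q(∛418) and [Q(∛418, ω) : Q(∛418)] = 2. By the tower law, [Q(∛418, ω) : Q] = 3 · 2 = 6. (In fact Q(∛418, ω) is the splitting field of x^3 - 418 over Q.)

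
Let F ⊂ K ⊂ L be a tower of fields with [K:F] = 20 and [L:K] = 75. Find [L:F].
[L:F] = 1500

The tower law says that for any tower of field extensions F ⊂ K ⊂ L with finite degrees, [L:F] = [L:K] · [K:F]. Here this gives [L:F] = 75 · 20 = 1500.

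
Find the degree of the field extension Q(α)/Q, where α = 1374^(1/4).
[Q(α):Q] = 4

α is a root of x^4 - 1374. By Eisenstein's criterion at the prime p = 2 (which divides the constant term 1374 but p^2 = 4 does not, since 1374 is squarefree), x^4 - 1374 is irreducible over Q. Hence [Q(α):Q] = 4.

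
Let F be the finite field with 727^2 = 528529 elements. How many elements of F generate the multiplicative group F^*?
There are φ(528528) = 126720 primitive elements

F_q^* is cyclic of order q - 1 = 528528. A cyclic group of order m has exactly φ(m) generators. Here m = 528528 = 2^4 · 3 · 7 · 11^2 · 13, so the number of primitive elements is φ(528528) = 126720.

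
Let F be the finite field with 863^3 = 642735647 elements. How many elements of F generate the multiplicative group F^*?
There are φ(642735646) = 274800960 primitive elements

F_q^* is cyclic of order q - 1 = 642735646. A cyclic group of order m has exactly φ(m) generators. Here m = 642735646 = 2 · 7^2 · 431 · 15217, so the number of primitive elements is φ(642735646) = 274800960.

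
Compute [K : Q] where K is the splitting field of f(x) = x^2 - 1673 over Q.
[K : Q] = 2

f(x) = x^2 - 1673 factors as (x - √1673)(x + √1673). The splitting field is K = Q(√1673). Since 1673 is squarefree and > 1, it is not a perfect square, so x^2 - 1673 is irreducible over Q and [Q(√1673) : Q] = 2. Hence [K : Q] = 2.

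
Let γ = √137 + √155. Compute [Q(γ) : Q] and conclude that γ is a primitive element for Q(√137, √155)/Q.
[Q(γ) : Q] = 4 (equivalently, Q(γ) = Q(√137, √155))

Obviously Q(γ) ⊆ Q(√137, √155), and [Q(√137, √155):Q] = 4 (since 137, 155 are distinct squarefree integers > 1 with 21235 not a perfect square). To show equality we compute the minimal polynomial of γ. From γ = √137 + √155: γ^2 = 137 + 2√(21235) + 155 = 292 + 2√(21235), so γ^2 - 292 = 2√(21235); squaring, (γ^2 - 292)^2 = 4·21235, i.e. γ^4 - 584γ^2 + 85264 - 84940 = 0, i.e. γ^4 - 584γ^2 + 324 = 0. So γ is a root of x^4 - 584x^2 + 324. This polynomial is irreducible over Q: it has no rational root (each ±√137 ± √155 is irrational), and any factorization into two quadratics over Q would force √(21235) ∈ Q (pairing opposite roots) or √137, √155 ∈ Q (other pairings), all impossible. Hence [Q(γ):Q] = 4 = [Q(√137, √155):Q], so Q(γ) = Q(√137, √155).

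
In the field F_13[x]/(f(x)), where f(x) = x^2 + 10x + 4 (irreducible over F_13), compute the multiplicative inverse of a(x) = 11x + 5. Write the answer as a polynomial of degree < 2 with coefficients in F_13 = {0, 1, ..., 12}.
a(x)^(-1) ≡ 12x + 7 (mod f(x))

Since f is irreducible over F_13, F_13[x]/(f) is a field and a(x) ≠ 0 has an inverse. Apply the extended Euclidean algorithm to f(x) and a(x) in F_13[x]: f(x) = (6x + 10)·a(x) + (6). The last nonzero remainder is the constant 6 = gcd(f, a) in F_13. Back-substituting through the division chain expresses 6 = s(x)·a(x) + t(x)·f(x) with s(x) ≡ 7x + 3 (mod f), so (7x + 3)·a(x) ≡ 6 (mod f). Multiplying by 6^(-1) ≡ 11 in F_13 gives a(x)^(-1) ≡ 11·(7x + 3) ≡ 12x + 7 (mod f). Check: (11x + 5)·(12x + 7) = 2x^2 + 7x + 9 ≡ 1 (mod x^2 + 10x + 4).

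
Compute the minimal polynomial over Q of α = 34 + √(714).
m_α(x) = x^2 - 68x + 442

From α - 34 = √(714), squaring gives (α - 34)^2 = 714, i.e. α^2 - 68α + 1156 = 714, so α^2 - 68α + 442 = 0. The discriminant of x^2 - 68x + 442 is (-68)^2 - 4·(442) = 4624 - 1768 = 2856, and 4·(714) is not a perfect square in Q since 714 is squarefree and ≠ 1. Hence x^2 - 68x + 442 is irreducible over Q and is the minimal polynomial of α.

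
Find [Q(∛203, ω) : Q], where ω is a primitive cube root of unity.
[Q(∛203, ω) : Q] = 6

[Q(∛203):Q] = 3 (min poly x^3 - 203, irreducible since 203 is not a perfect cube). [Q(ω):Q] = 2 (min poly x^2 + x + 1). Since Q(∛203) ⊂ R and ω ∉ R, we have ω ∉ Q(∛203), so x^2 + x + 1 remains irreducible over Q(∛203) and [Q(∛203, ω) : Q(∛203)] = 2. By the tower law, [Q(∛203, ω) : Q] = 3 · 2 = 6. (In fact Q(∛203, ω) is the splitting field of x^3 - 203 over Q.)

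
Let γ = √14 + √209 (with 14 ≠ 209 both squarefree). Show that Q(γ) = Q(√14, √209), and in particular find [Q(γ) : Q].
[Q(γ) : Q] = 4 (equivalently, Q(γ) = Q(√14, √209))

Obviously Q(γ) ⊆ Q(√14, √209), and [Q(√14, √209):Q] = 4 (since 14, 209 are distinct squarefree integers > 1 with 2926 not a perfect square). To show equality we compute the minimal polynomial of γ. From γ = √14 + √209: γ^2 = 14 + 2√(2926) + 209 = 223 + 2√(2926), so γ^2 - 223 = 2√(2926); squaring, (γ^2 - 223)^2 = 4·2926, i.e. γ^4 - 446γ^2 + 49729 - 11704 = 0, i.e. γ^4 - 446γ^2 + 38025 = 0. So γ is a root of x^4 - 446x^2 + 38025. This polynomial is irreducible over Q: it has no rational root (each ±√14 ± √209 is irrational), and any factorization into two quadratics over Q would force √(2926) ∈ Q (pairing opposite roots) or √14, √209 ∈ Q (other pairings), all impossible. Hence [Q(γ):Q] = 4 = [Q(√14, √209):Q], so Q(γ) = Q(√14, √209).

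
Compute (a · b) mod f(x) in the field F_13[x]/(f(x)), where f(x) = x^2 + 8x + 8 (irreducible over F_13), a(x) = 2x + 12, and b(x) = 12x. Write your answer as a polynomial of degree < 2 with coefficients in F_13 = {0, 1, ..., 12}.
a · b ≡ 4x + 3 (mod f(x))

Multiply in F_13[x]: a(x)·b(x) = (2x + 12)·(12x) = 11x^2 + x. This has degree ≥ 2, so divide by f(x) over F_13: 11x^2 + x = (11)·(x^2 + 8x + 8) + (4x + 3). Hence a·b ≡ 4x + 3 (mod f). (F_13[x]/(f) is a field with 13^2 = 169 elements since f is irreducible of degree 2.)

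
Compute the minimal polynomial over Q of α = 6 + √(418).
m_α(x) = x^2 - 12x - 382

From α - 6 = √(418), squaring gives (α - 6)^2 = 418, i.e. α^2 - 12α + 36 = 418, so α^2 - 12α - 382 = 0. The discriminant of x^2 - 12x - 382 is (-12)^2 - 4·(-382) = 144 + 1528 = 1672, and 4·(418) is not a perfect square in Q since 418 is squarefree and ≠ 1. Hence x^2 - 12x - 382 is irreducible over Q and is the minimal polynomial of α.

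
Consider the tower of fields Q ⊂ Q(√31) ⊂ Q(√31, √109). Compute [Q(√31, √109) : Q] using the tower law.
[Q(√31, √109) : Q] = 4

[Q(√31):Q] = 2 (min poly x^2 - 31, irreducible since 31 is squarefree > 1). For the top step, suppose √109 ∈ Q(√31), say √109 = c + d√31 with c, d ∈ Q. Squaring: 109 = c^2 + 31d^2 + 2cd√31. Since √31 ∉ Q this forces 2cd = 0. If d = 0 then √109 = c ∈ Q, contradicting 109 squarefree > 1. If c = 0 then 109 = 31d^2, so 31·109 = (31d)^2 is a perfect square in Q — but 31·109 = 3379 is not a perfect square (since 31 and 109 are distinct squarefree integers). Contradiction. Hence √109 ∉ Q(√31), so x^2 - 109 stays irreducible over Q(√31) and [Q(√31, √109) : Q(√31)] = 2. By the tower law, [Q(√31, √109) : Q] = 2 · 2 = 4.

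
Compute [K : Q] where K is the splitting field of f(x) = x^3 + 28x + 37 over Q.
[K : Q] = 6

By the rational root test, any rational root of the monic integer polynomial f(x) = x^3 + 28x + 37 must be an integer dividing the constant term 37, i.e. one of ±{1, 37}. Evaluating: f(1) = 66, f(-1) = 8, f(37) = 51726, f(-37) = -51652; none is 0, so f has no rational root and is therefore irreducible over Q (a cubic with no linear factor over a field is irreducible). For an irreducible cubic, the Galois group is A_3 or S_3 according as the discriminant disc(f) = -4a^3 - 27b^2 = -4·(28)^3 - 27·(37)^2 = -124771 is or is not a square in Q. Here disc(f) = -124771 is not a perfect square in Q, so the Galois group of f over Q is not contained in A_3 and must be all of S_3. The splitting field has degree |S_3| = 6 over Q, so [K : Q] = 6.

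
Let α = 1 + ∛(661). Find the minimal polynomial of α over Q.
m_α(x) = x^3 - 3x^2 + 3x - 662

Set β = α - 1 = ∛(661), so β^3 = 661. Then (α - 1)^3 - 661 = 0, i.e. α is a root of g(x) = (x - 1)^3 - 661 = x^3 - 3x^2 + 3x - 662. Since g(x) = h(x - 1) where h(x) = x^3 - 661, and h is irreducible over Q (because 661 is not a perfect cube, so h has no rational root, and a monic cubic with no rational root is irreducible), g is also irreducible (irreducibility is preserved under the substitution x → x - 1). Hence m_α(x) = x^3 - 3x^2 + 3x - 662.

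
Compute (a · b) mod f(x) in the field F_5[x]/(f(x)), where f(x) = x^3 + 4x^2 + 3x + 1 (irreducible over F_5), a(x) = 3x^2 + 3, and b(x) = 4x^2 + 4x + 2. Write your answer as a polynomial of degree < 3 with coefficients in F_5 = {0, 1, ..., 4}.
a · b ≡ x^2 + 3x + 2 (mod f(x))

Multiply in F_5[x]: a(x)·b(x) = (3x^2 + 3)·(4x^2 + 4x + 2) = 2x^4 + 2x^3 + 3x^2 + 2x + 1. This has degree ≥ 3, so divide by f(x) over F_5: 2x^4 + 2x^3 + 3x^2 + 2x + 1 = (2x + 4)·(x^3 + 4x^2 + 3x + 1) + (x^2 + 3x + 2). Hence a·b ≡ x^2 + 3x + 2 (mod f). (F_5[x]/(f) is a field with 5^3 = 125 elements since f is irreducible of degree 3.)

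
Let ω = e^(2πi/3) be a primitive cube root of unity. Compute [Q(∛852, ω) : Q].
[Q(∛852, ω) : Q] = 6

[Q(∛852):Q] = 3 (min poly x^3 - 852, irreducible since 852 is not a perfect cube). [Q(ω):Q] = 2 (min poly x^2 + x + 1). Since Q(∛852) ⊂ R and ω ∉ R, we have ω ∉ Q(∛852), so x^2 + x + 1 remains irreducible over Q(∛852) and [Q(∛852, ω) : Q(∛852)] = 2. By the tower law, [Q(∛852, ω) : Q] = 3 · 2 = 6. (In fact Q(∛852, ω) is the splitting field of x^3 - 852 over Q.)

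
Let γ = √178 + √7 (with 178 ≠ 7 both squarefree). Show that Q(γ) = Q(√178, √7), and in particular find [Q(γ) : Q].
[Q(γ) : Q] = 4 (equivalently, Q(γ) = Q(√178, √7))

Obviously Q(γ) ⊆ Q(√178, √7), and [Q(√178, √7):Q] = 4 (since 178, 7 are distinct squarefree integers > 1 with 1246 not a perfect square). To show equality we compute the minimal polynomial of γ. From γ = √178 + √7: γ^2 = 178 + 2√(1246) + 7 = 185 + 2√(1246), so γ^2 - 185 = 2√(1246); squaring, (γ^2 - 185)^2 = 4·1246, i.e. γ^4 - 370γ^2 + 34225 - 4984 = 0, i.e. γ^4 - 370γ^2 + 29241 = 0. So γ is a root of x^4 - 370x^2 + 29241. This polynomial is irreducible over Q: it has no rational root (each ±√178 ± √7 is irrational), and any factorization into two quadratics over Q would force √(1246) ∈ Q (pairing opposite roots) or √178, √7 ∈ Q (other pairings), all impossible. Hence [Q(γ):Q] = 4 = [Q(√178, √7):Q], so Q(γ) = Q(√178, √7).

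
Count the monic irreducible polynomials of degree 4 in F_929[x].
There are 186209726160 monic irreducible polynomials of degree 4 over F_929

Each element of F_{929^4} that lies in no proper subfield is a root of exactly one monic irreducible of degree 4 over F_929, and each such polynomial has 4 distinct roots in F_{929^4}. By Möbius inversion the count is N_929(4) = (1/4) Σ_{d|4} μ(4/d) · 929^d = (1/4)(μ(4)·929^1 + μ(2)·929^2 + μ(1)·929^4) = 744838904640/4 = 186209726160.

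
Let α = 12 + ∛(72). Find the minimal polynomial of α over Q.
m_α(x) = x^3 - 36x^2 + 432x - 1800

Set β = α - 12 = ∛(72), so β^3 = 72. Then (α - 12)^3 - 72 = 0, i.e. α is a root of g(x) = (x - 12)^3 - 72 = x^3 - 36x^2 + 432x - 1800. Since g(x) = h(x - 12) where h(x) = x^3 - 72, and h is irreducible over Q (because 72 is not a perfect cube, so h has no rational root, and a monic cubic with no rational root is irreducible), g is also irreducible (irreducibility is preserved under the substitution x → x - 12). Hence m_α(x) = x^3 - 36x^2 + 432x - 1800.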